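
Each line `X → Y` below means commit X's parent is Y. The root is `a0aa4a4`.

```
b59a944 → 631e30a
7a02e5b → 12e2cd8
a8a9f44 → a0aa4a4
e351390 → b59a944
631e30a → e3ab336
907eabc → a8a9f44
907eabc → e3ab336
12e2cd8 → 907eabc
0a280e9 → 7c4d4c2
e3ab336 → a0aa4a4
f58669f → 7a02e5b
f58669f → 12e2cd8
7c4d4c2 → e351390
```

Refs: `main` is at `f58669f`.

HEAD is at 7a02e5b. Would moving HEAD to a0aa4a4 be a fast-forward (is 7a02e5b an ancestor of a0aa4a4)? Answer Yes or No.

No

A fast-forward from 7a02e5b to a0aa4a4 is possible iff 7a02e5b is an ancestor of a0aa4a4.
Ancestors of a0aa4a4: {a0aa4a4}.
7a02e5b is not among them, so fast-forward is not possible.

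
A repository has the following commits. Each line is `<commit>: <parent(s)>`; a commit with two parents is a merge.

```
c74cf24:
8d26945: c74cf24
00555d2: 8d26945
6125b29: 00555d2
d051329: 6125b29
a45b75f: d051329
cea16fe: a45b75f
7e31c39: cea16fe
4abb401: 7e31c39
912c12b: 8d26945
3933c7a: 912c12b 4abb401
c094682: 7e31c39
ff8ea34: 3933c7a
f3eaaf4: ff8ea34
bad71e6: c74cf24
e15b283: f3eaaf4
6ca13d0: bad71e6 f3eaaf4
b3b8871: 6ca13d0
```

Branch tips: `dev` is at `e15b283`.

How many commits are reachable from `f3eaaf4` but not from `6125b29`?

9

Reachable from f3eaaf4: {00555d2, 3933c7a, 4abb401, 6125b29, 7e31c39, 8d26945, 912c12b, a45b75f, c74cf24, cea16fe, d051329, f3eaaf4, ff8ea34}.
Reachable from 6125b29: {00555d2, 6125b29, 8d26945, c74cf24}.
In f3eaaf4's history but not 6125b29's: {3933c7a, 4abb401, 7e31c39, 912c12b, a45b75f, cea16fe, d051329, f3eaaf4, ff8ea34} — 9 commits.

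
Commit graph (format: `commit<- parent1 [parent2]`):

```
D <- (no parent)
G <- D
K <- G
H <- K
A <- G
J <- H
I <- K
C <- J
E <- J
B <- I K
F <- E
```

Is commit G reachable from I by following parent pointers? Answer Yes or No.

Ancestors of I (commits reachable by following parents): {D, G, I, K}.
G is in that set, so it is an ancestor of I.

Yes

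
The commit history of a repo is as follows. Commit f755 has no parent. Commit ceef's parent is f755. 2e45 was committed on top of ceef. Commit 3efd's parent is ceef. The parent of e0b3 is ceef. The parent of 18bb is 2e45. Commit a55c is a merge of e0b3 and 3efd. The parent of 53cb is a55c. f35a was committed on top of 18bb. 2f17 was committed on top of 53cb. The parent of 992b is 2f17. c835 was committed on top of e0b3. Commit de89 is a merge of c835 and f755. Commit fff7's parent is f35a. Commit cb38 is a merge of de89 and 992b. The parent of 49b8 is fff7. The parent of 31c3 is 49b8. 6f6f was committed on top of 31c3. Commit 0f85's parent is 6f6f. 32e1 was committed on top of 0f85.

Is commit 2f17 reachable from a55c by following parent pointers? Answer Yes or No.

Ancestors of a55c: {3efd, a55c, ceef, e0b3, f755}.
2f17 is not in that set, so it is not an ancestor of a55c.

No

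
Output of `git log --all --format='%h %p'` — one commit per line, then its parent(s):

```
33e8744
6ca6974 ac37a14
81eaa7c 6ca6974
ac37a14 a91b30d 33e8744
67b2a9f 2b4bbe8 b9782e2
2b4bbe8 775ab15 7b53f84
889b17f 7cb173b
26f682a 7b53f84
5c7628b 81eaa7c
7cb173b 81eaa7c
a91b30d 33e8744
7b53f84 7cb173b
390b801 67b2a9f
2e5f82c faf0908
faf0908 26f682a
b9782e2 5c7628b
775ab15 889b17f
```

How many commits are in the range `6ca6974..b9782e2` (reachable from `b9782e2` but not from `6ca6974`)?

Reachable from b9782e2: {33e8744, 5c7628b, 6ca6974, 81eaa7c, a91b30d, ac37a14, b9782e2}.
Reachable from 6ca6974: {33e8744, 6ca6974, a91b30d, ac37a14}.
In b9782e2's history but not 6ca6974's: {5c7628b, 81eaa7c, b9782e2} — 3 commits.

3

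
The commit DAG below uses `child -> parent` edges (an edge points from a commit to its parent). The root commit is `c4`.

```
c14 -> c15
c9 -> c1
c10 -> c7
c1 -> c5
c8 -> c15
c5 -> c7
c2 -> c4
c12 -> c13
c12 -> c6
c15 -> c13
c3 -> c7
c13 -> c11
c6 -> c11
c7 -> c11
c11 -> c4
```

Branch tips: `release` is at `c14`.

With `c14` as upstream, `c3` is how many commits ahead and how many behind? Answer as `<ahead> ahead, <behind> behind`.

Reachable from c3: {c11, c3, c4, c7}.
Reachable from c14: {c11, c13, c14, c15, c4}.
Only in c3's history (ahead): {c3, c7} — 2.
Only in c14's history (behind): {c13, c14, c15} — 3.

2 ahead, 3 behind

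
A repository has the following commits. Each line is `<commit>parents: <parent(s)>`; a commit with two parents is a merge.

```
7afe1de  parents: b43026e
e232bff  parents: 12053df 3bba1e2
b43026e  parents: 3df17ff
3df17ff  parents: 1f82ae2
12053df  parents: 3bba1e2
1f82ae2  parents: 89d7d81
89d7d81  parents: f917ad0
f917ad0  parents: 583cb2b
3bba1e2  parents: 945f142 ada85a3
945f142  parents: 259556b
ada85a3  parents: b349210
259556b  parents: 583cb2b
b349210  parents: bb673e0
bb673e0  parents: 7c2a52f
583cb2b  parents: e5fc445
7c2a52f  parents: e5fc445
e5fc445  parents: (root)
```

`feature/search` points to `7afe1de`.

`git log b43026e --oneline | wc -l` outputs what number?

7

Walking parent pointers from b43026e: reachable set = {1f82ae2, 3df17ff, 583cb2b, 89d7d81, b43026e, e5fc445, f917ad0}.
That is 7 commits.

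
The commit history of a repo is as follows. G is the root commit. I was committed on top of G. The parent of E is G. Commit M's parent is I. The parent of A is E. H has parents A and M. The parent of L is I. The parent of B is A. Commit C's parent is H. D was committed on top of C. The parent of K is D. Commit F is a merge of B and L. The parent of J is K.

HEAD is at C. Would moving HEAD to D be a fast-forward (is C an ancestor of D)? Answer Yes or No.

A fast-forward from C to D is possible iff C is an ancestor of D.
Ancestors of D: {A, C, D, E, G, H, I, M}.
C is among them, so fast-forward is possible.

Yes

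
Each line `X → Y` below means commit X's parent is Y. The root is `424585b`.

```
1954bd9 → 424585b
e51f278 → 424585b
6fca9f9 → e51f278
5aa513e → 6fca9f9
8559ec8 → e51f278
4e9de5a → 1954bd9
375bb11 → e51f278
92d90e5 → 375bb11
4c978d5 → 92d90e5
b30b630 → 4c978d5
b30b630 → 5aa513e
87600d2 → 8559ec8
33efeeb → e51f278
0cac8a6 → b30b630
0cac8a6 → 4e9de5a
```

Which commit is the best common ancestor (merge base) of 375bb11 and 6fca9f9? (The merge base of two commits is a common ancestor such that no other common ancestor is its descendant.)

e51f278

Ancestors of 375bb11: {375bb11, 424585b, e51f278}.
Ancestors of 6fca9f9: {424585b, 6fca9f9, e51f278}.
Common ancestors: {424585b, e51f278}.
Among these, e51f278 is not an ancestor of any other common ancestor — it is the merge base.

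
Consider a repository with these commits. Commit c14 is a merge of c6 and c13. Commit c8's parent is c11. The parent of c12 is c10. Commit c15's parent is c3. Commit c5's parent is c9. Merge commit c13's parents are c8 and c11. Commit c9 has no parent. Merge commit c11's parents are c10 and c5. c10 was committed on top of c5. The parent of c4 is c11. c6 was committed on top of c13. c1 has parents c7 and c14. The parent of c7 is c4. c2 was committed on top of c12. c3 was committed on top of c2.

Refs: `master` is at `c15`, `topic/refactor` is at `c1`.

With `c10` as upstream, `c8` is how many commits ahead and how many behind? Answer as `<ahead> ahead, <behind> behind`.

2 ahead, 0 behind

Reachable from c8: {c10, c11, c5, c8, c9}.
Reachable from c10: {c10, c5, c9}.
Only in c8's history (ahead): {c11, c8} — 2.
Only in c10's history (behind): {} — 0.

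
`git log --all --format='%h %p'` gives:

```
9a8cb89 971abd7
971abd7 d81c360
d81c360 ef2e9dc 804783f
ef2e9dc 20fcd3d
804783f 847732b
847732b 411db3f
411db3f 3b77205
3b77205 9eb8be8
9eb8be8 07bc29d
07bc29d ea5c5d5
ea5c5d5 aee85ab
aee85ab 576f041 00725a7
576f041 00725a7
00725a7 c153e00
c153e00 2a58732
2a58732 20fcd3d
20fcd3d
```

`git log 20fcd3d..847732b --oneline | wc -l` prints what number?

Reachable from 847732b: {00725a7, 07bc29d, 20fcd3d, 2a58732, 3b77205, 411db3f, 576f041, 847732b, 9eb8be8, aee85ab, c153e00, ea5c5d5}.
Reachable from 20fcd3d: {20fcd3d}.
In 847732b's history but not 20fcd3d's: {00725a7, 07bc29d, 2a58732, 3b77205, 411db3f, 576f041, 847732b, 9eb8be8, aee85ab, c153e00, ea5c5d5} — 11 commits.

11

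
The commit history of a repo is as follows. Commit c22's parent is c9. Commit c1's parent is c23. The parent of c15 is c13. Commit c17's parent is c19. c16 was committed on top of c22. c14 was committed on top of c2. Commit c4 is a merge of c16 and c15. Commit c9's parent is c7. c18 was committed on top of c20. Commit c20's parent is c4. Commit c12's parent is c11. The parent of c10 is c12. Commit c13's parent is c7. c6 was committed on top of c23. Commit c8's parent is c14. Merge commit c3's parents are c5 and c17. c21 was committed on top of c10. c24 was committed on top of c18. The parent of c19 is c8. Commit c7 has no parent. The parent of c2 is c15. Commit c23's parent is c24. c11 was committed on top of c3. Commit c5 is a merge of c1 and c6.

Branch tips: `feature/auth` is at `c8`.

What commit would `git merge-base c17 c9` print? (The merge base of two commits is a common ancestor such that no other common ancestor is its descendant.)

Ancestors of c17: {c13, c14, c15, c17, c19, c2, c7, c8}.
Ancestors of c9: {c7, c9}.
Common ancestors: {c7}.
The only common ancestor is c7, so it is the merge base.

c7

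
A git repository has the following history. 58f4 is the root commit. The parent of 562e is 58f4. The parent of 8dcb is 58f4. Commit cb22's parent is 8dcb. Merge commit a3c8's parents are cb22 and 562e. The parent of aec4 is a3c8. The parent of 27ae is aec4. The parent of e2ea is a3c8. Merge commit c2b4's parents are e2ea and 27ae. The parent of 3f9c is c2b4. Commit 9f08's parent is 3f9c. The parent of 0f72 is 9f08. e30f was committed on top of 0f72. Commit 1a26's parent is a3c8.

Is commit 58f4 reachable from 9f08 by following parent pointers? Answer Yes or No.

Yes

Ancestors of 9f08 (commits reachable by following parents): {27ae, 3f9c, 562e, 58f4, 8dcb, 9f08, a3c8, aec4, c2b4, cb22, e2ea}.
58f4 is in that set, so it is an ancestor of 9f08.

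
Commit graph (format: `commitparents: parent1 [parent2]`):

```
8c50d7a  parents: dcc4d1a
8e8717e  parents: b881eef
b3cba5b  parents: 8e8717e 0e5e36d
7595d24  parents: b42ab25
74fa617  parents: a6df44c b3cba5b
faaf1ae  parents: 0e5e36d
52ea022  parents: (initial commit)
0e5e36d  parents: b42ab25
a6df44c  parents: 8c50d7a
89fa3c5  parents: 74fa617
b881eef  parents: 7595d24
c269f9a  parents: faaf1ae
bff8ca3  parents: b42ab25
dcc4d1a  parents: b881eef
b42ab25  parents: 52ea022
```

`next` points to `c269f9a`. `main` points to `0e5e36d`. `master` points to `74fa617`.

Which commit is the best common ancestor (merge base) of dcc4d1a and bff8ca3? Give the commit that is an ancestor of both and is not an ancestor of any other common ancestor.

Ancestors of dcc4d1a: {52ea022, 7595d24, b42ab25, b881eef, dcc4d1a}.
Ancestors of bff8ca3: {52ea022, b42ab25, bff8ca3}.
Common ancestors: {52ea022, b42ab25}.
Among these, b42ab25 is not an ancestor of any other common ancestor — it is the merge base.

b42ab25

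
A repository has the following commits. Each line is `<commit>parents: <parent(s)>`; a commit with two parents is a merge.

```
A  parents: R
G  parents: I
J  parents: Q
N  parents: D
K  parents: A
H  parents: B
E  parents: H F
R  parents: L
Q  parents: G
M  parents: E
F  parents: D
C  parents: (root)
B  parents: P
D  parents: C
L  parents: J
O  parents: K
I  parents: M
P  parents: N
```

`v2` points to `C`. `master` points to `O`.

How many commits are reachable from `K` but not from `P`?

Reachable from K: {A, B, C, D, E, F, G, H, I, J, K, L, M, N, P, Q, R}.
Reachable from P: {C, D, N, P}.
In K's history but not P's: {A, B, E, F, G, H, I, J, K, L, M, Q, R} — 13 commits.

13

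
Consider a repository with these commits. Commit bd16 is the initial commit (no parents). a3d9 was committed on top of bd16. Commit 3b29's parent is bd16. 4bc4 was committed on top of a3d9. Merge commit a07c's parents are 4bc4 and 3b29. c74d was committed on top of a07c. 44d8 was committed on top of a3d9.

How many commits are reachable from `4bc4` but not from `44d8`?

Reachable from 4bc4: {4bc4, a3d9, bd16}.
Reachable from 44d8: {44d8, a3d9, bd16}.
In 4bc4's history but not 44d8's: {4bc4} — 1 commit.

1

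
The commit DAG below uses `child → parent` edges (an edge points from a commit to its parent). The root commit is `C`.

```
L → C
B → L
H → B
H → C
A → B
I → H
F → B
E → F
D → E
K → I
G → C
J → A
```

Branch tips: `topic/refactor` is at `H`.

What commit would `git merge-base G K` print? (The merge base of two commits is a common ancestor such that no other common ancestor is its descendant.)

C

Ancestors of G: {C, G}.
Ancestors of K: {B, C, H, I, K, L}.
Common ancestors: {C}.
The only common ancestor is C, so it is the merge base.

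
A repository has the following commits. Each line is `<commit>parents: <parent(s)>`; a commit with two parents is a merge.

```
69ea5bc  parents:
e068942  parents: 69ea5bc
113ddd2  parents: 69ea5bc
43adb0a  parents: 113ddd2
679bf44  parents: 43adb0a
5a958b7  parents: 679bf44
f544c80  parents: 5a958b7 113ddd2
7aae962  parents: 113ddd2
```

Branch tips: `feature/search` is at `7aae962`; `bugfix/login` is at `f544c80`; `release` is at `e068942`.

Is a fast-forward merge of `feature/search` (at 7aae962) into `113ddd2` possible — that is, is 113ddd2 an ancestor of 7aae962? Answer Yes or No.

A fast-forward from 113ddd2 to 7aae962 is possible iff 113ddd2 is an ancestor of 7aae962.
Ancestors of 7aae962: {113ddd2, 69ea5bc, 7aae962}.
113ddd2 is among them, so fast-forward is possible.

Yes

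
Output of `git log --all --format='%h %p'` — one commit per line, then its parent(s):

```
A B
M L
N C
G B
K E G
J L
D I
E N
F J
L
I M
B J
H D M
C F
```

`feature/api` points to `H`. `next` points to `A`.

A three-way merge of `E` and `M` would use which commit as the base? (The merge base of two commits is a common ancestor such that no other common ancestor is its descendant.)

Ancestors of E: {C, E, F, J, L, N}.
Ancestors of M: {L, M}.
Common ancestors: {L}.
The only common ancestor is L, so it is the merge base.

L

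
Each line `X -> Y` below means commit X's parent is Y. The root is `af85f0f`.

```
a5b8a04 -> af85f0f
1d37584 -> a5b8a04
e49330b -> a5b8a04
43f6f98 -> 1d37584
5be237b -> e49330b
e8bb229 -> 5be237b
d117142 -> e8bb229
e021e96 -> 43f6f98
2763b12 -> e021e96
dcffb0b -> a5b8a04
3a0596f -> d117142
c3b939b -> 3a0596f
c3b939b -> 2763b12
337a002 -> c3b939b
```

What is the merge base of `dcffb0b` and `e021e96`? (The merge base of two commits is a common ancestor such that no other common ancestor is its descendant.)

a5b8a04

Ancestors of dcffb0b: {a5b8a04, af85f0f, dcffb0b}.
Ancestors of e021e96: {1d37584, 43f6f98, a5b8a04, af85f0f, e021e96}.
Common ancestors: {a5b8a04, af85f0f}.
Among these, a5b8a04 is not an ancestor of any other common ancestor — it is the merge base.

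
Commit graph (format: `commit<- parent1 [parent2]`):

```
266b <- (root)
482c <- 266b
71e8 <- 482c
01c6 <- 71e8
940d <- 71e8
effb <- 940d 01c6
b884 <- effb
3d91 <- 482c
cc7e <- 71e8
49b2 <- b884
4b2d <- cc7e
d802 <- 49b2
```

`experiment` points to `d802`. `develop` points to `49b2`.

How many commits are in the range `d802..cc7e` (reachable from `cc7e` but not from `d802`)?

Reachable from cc7e: {266b, 482c, 71e8, cc7e}.
Reachable from d802: {01c6, 266b, 482c, 49b2, 71e8, 940d, b884, d802, effb}.
In cc7e's history but not d802's: {cc7e} — 1 commit.

1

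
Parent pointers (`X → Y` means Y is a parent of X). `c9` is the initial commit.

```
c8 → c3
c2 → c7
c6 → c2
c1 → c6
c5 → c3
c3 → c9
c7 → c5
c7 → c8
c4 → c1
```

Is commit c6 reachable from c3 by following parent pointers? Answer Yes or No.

Ancestors of c3: {c3, c9}.
c6 is not in that set, so it is not an ancestor of c3.

No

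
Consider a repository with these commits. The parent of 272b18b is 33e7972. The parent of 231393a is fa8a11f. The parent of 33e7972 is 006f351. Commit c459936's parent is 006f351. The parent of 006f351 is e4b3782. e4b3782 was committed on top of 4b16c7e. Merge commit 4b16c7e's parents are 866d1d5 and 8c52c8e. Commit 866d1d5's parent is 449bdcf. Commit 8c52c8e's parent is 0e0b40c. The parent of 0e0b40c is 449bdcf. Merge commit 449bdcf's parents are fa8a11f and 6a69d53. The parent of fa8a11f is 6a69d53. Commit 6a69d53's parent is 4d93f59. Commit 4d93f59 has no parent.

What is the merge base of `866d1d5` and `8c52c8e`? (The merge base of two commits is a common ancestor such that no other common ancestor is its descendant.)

449bdcf

Ancestors of 866d1d5: {449bdcf, 4d93f59, 6a69d53, 866d1d5, fa8a11f}.
Ancestors of 8c52c8e: {0e0b40c, 449bdcf, 4d93f59, 6a69d53, 8c52c8e, fa8a11f}.
Common ancestors: {449bdcf, 4d93f59, 6a69d53, fa8a11f}.
Among these, 449bdcf is not an ancestor of any other common ancestor — it is the merge base.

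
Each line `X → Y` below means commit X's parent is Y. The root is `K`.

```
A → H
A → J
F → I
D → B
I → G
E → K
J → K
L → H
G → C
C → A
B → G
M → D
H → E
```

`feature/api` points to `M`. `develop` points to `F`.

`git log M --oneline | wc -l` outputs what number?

Walking parent pointers from M: reachable set = {A, B, C, D, E, G, H, J, K, M}.
That is 10 commits.

10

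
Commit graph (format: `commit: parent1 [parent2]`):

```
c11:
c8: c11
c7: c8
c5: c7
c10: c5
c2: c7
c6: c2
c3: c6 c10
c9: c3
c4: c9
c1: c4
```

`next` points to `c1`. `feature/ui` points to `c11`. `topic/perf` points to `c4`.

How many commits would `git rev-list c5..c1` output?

Reachable from c1: {c1, c10, c11, c2, c3, c4, c5, c6, c7, c8, c9}.
Reachable from c5: {c11, c5, c7, c8}.
In c1's history but not c5's: {c1, c10, c2, c3, c4, c6, c9} — 7 commits.

7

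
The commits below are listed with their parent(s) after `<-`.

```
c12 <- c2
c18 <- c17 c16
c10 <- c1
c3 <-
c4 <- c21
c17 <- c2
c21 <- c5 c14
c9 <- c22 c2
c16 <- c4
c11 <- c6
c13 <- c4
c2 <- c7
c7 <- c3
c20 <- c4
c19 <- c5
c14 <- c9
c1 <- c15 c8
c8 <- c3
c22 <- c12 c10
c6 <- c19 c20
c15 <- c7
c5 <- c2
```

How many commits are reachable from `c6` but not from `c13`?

Reachable from c6: {c1, c10, c12, c14, c15, c19, c2, c20, c21, c22, c3, c4, c5, c6, c7, c8, c9}.
Reachable from c13: {c1, c10, c12, c13, c14, c15, c2, c21, c22, c3, c4, c5, c7, c8, c9}.
In c6's history but not c13's: {c19, c20, c6} — 3 commits.

3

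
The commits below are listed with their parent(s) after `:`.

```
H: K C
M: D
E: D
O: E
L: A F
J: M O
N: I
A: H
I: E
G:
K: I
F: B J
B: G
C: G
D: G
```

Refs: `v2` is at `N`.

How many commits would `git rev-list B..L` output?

12

Reachable from L: {A, B, C, D, E, F, G, H, I, J, K, L, M, O}.
Reachable from B: {B, G}.
In L's history but not B's: {A, C, D, E, F, H, I, J, K, L, M, O} — 12 commits.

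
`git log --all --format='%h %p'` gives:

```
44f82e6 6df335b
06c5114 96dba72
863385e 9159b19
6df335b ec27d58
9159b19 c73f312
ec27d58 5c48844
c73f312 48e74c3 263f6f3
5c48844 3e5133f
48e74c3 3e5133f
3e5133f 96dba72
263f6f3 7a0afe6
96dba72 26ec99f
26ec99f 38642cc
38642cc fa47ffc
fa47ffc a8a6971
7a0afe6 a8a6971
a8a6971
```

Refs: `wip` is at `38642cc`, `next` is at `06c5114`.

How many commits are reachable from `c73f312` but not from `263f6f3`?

7

Reachable from c73f312: {263f6f3, 26ec99f, 38642cc, 3e5133f, 48e74c3, 7a0afe6, 96dba72, a8a6971, c73f312, fa47ffc}.
Reachable from 263f6f3: {263f6f3, 7a0afe6, a8a6971}.
In c73f312's history but not 263f6f3's: {26ec99f, 38642cc, 3e5133f, 48e74c3, 96dba72, c73f312, fa47ffc} — 7 commits.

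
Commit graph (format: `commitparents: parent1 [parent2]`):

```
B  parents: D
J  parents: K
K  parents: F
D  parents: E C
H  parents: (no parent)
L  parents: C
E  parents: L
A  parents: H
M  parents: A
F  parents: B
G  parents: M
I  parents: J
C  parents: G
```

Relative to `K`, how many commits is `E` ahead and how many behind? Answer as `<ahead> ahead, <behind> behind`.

Reachable from E: {A, C, E, G, H, L, M}.
Reachable from K: {A, B, C, D, E, F, G, H, K, L, M}.
Only in E's history (ahead): {} — 0.
Only in K's history (behind): {B, D, F, K} — 4.

0 ahead, 4 behind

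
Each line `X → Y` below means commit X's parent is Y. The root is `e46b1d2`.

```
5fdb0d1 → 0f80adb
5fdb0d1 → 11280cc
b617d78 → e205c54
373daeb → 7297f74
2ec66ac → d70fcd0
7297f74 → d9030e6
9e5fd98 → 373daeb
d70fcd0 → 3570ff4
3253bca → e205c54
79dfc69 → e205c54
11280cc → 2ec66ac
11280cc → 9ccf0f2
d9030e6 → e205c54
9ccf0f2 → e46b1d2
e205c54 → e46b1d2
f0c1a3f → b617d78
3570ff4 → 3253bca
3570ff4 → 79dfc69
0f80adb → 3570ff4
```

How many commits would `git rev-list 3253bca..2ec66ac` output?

Reachable from 2ec66ac: {2ec66ac, 3253bca, 3570ff4, 79dfc69, d70fcd0, e205c54, e46b1d2}.
Reachable from 3253bca: {3253bca, e205c54, e46b1d2}.
In 2ec66ac's history but not 3253bca's: {2ec66ac, 3570ff4, 79dfc69, d70fcd0} — 4 commits.

4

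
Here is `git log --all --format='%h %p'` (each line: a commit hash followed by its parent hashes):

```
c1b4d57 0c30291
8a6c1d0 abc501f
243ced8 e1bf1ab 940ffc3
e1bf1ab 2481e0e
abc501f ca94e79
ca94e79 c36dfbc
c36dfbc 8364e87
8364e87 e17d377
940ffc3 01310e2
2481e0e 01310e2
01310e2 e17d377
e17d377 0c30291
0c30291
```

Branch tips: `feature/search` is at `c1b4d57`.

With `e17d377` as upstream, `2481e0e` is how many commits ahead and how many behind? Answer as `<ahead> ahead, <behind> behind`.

2 ahead, 0 behind

Reachable from 2481e0e: {01310e2, 0c30291, 2481e0e, e17d377}.
Reachable from e17d377: {0c30291, e17d377}.
Only in 2481e0e's history (ahead): {01310e2, 2481e0e} — 2.
Only in e17d377's history (behind): {} — 0.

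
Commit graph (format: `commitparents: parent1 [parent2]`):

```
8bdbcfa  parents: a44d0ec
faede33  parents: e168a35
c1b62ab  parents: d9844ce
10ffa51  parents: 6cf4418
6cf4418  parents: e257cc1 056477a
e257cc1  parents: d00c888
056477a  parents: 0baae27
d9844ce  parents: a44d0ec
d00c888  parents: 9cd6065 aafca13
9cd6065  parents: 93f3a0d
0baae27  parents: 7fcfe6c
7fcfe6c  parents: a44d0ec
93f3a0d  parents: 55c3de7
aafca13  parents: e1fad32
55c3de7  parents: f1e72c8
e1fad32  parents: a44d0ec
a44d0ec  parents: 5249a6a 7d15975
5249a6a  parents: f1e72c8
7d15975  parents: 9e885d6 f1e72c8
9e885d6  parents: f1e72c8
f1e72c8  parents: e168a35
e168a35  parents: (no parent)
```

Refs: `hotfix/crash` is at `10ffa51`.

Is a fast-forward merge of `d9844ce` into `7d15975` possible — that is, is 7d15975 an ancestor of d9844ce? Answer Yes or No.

Yes

A fast-forward from 7d15975 to d9844ce is possible iff 7d15975 is an ancestor of d9844ce.
Ancestors of d9844ce: {5249a6a, 7d15975, 9e885d6, a44d0ec, d9844ce, e168a35, f1e72c8}.
7d15975 is among them, so fast-forward is possible.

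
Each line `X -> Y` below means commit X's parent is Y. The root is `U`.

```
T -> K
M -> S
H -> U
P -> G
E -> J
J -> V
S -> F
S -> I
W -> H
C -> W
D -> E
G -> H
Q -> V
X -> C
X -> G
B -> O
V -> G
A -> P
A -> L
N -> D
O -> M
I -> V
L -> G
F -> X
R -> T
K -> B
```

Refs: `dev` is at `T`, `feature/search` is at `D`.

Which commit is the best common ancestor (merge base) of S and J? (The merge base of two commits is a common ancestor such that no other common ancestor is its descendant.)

Ancestors of S: {C, F, G, H, I, S, U, V, W, X}.
Ancestors of J: {G, H, J, U, V}.
Common ancestors: {G, H, U, V}.
Among these, V is not an ancestor of any other common ancestor — it is the merge base.

V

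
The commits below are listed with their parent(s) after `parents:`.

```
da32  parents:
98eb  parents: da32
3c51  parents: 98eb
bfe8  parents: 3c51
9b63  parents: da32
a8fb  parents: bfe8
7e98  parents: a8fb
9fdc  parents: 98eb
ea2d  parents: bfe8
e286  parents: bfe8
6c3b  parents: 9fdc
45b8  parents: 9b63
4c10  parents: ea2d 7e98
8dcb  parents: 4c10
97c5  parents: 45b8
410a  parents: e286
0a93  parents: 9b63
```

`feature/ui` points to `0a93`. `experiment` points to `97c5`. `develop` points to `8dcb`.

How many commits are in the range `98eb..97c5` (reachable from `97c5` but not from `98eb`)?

Reachable from 97c5: {45b8, 97c5, 9b63, da32}.
Reachable from 98eb: {98eb, da32}.
In 97c5's history but not 98eb's: {45b8, 97c5, 9b63} — 3 commits.

3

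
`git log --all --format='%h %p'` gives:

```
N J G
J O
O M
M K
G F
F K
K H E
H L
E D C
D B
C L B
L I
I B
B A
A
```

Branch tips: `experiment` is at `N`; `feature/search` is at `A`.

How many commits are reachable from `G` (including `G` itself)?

11

Walking parent pointers from G: reachable set = {A, B, C, D, E, F, G, H, I, K, L}.
That is 11 commits.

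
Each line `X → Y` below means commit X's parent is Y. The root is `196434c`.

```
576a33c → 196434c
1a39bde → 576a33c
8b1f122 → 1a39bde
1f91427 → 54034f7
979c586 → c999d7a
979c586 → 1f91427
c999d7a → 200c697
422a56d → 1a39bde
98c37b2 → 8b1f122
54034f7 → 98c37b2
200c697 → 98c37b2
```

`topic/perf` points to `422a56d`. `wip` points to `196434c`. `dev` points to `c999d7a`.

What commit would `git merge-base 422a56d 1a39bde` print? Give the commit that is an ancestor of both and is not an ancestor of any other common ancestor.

1a39bde

Ancestors of 422a56d: {196434c, 1a39bde, 422a56d, 576a33c}.
Ancestors of 1a39bde: {196434c, 1a39bde, 576a33c}.
Common ancestors: {196434c, 1a39bde, 576a33c}.
Among these, 1a39bde is not an ancestor of any other common ancestor — it is the merge base.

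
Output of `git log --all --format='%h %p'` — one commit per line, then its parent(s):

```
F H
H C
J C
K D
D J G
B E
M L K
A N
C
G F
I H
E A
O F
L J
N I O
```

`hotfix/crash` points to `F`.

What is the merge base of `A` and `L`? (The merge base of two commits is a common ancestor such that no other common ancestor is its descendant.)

Ancestors of A: {A, C, F, H, I, N, O}.
Ancestors of L: {C, J, L}.
Common ancestors: {C}.
The only common ancestor is C, so it is the merge base.

C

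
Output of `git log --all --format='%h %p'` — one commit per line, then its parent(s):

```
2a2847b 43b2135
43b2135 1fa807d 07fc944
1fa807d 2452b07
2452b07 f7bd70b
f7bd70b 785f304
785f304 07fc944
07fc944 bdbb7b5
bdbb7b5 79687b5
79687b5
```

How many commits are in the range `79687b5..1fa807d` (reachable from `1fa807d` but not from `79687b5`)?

6

Reachable from 1fa807d: {07fc944, 1fa807d, 2452b07, 785f304, 79687b5, bdbb7b5, f7bd70b}.
Reachable from 79687b5: {79687b5}.
In 1fa807d's history but not 79687b5's: {07fc944, 1fa807d, 2452b07, 785f304, bdbb7b5, f7bd70b} — 6 commits.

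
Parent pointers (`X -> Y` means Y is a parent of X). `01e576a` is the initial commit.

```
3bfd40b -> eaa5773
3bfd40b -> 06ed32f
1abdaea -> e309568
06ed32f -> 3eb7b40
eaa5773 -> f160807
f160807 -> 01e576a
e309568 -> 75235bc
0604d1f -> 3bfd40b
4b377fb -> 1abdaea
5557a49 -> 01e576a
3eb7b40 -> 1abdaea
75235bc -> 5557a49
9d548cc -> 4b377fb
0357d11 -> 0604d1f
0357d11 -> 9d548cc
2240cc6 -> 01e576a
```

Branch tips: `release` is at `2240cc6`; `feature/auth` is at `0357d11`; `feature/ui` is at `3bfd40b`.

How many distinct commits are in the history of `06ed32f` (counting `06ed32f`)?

7

Walking parent pointers from 06ed32f: reachable set = {01e576a, 06ed32f, 1abdaea, 3eb7b40, 5557a49, 75235bc, e309568}.
That is 7 commits.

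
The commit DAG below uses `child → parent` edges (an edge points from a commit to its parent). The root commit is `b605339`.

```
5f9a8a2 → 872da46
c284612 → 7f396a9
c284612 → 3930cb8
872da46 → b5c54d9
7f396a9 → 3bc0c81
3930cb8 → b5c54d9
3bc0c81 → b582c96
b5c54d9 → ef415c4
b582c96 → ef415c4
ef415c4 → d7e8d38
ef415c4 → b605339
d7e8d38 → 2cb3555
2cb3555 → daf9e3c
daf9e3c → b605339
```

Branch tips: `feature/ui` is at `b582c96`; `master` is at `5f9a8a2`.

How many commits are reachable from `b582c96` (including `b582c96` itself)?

Walking parent pointers from b582c96: reachable set = {2cb3555, b582c96, b605339, d7e8d38, daf9e3c, ef415c4}.
That is 6 commits.

6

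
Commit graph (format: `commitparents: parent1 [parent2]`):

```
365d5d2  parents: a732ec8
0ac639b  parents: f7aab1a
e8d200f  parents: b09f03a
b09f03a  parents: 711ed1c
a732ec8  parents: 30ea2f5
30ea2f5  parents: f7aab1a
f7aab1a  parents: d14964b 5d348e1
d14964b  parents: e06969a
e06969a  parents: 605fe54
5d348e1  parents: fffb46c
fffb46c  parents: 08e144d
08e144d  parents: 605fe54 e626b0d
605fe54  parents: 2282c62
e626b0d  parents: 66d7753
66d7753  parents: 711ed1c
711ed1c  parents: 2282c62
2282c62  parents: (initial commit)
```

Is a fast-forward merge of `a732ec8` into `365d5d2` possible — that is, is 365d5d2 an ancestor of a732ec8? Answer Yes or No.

No

A fast-forward from 365d5d2 to a732ec8 is possible iff 365d5d2 is an ancestor of a732ec8.
Ancestors of a732ec8: {08e144d, 2282c62, 30ea2f5, 5d348e1, 605fe54, 66d7753, 711ed1c, a732ec8, d14964b, e06969a, e626b0d, f7aab1a, fffb46c}.
365d5d2 is not among them, so fast-forward is not possible.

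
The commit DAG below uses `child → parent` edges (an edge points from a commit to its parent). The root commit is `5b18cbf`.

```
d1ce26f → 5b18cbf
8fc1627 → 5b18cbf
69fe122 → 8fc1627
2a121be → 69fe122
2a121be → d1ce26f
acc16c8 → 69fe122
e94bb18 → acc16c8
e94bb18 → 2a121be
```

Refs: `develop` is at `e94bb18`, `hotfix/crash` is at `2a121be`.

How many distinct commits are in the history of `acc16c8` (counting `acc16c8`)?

4

Walking parent pointers from acc16c8: reachable set = {5b18cbf, 69fe122, 8fc1627, acc16c8}.
That is 4 commits.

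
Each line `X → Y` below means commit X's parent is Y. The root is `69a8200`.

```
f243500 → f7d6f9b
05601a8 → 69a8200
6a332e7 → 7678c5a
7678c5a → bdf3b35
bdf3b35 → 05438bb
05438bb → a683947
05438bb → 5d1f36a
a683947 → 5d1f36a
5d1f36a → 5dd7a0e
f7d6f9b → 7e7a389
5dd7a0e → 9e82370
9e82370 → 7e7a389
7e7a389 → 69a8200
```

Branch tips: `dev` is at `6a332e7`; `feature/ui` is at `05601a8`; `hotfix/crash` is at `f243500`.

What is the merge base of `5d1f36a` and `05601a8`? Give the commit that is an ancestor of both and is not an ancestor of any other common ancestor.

Ancestors of 5d1f36a: {5d1f36a, 5dd7a0e, 69a8200, 7e7a389, 9e82370}.
Ancestors of 05601a8: {05601a8, 69a8200}.
Common ancestors: {69a8200}.
The only common ancestor is 69a8200, so it is the merge base.

69a8200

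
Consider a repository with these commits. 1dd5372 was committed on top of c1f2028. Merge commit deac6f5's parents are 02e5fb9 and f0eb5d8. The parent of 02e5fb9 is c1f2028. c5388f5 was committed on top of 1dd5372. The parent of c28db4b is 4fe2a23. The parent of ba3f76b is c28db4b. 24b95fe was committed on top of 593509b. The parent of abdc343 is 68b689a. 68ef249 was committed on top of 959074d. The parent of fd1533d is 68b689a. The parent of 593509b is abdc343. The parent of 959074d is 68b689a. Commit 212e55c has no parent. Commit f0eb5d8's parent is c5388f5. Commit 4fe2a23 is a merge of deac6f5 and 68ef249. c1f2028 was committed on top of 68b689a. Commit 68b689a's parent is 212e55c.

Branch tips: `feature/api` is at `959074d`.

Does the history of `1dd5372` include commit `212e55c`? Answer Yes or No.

Ancestors of 1dd5372 (commits reachable by following parents): {1dd5372, 212e55c, 68b689a, c1f2028}.
212e55c is in that set, so it is an ancestor of 1dd5372.

Yes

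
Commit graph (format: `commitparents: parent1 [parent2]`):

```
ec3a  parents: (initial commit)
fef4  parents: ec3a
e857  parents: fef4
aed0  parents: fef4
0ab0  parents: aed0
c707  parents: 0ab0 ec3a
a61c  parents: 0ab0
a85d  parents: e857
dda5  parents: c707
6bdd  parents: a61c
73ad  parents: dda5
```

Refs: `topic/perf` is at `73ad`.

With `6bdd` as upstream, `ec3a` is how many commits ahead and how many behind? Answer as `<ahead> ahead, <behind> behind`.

Reachable from ec3a: {ec3a}.
Reachable from 6bdd: {0ab0, 6bdd, a61c, aed0, ec3a, fef4}.
Only in ec3a's history (ahead): {} — 0.
Only in 6bdd's history (behind): {0ab0, 6bdd, a61c, aed0, fef4} — 5.

0 ahead, 5 behind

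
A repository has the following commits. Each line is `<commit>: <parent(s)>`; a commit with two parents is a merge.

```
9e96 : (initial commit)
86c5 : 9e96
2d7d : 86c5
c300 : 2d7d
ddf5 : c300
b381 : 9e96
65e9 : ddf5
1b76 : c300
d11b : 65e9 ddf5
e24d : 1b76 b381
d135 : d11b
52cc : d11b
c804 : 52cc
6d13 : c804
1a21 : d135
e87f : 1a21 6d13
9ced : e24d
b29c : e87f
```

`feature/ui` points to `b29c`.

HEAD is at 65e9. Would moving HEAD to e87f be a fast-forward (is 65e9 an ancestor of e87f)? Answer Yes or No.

A fast-forward from 65e9 to e87f is possible iff 65e9 is an ancestor of e87f.
Ancestors of e87f: {1a21, 2d7d, 52cc, 65e9, 6d13, 86c5, 9e96, c300, c804, d11b, d135, ddf5, e87f}.
65e9 is among them, so fast-forward is possible.

Yes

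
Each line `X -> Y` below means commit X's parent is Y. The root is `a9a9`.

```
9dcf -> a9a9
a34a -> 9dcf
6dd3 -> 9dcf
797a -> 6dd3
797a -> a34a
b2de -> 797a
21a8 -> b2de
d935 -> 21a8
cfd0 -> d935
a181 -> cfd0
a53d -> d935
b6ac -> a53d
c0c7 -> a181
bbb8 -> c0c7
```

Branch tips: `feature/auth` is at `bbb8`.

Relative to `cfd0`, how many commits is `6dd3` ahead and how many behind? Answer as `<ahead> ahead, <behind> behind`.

Reachable from 6dd3: {6dd3, 9dcf, a9a9}.
Reachable from cfd0: {21a8, 6dd3, 797a, 9dcf, a34a, a9a9, b2de, cfd0, d935}.
Only in 6dd3's history (ahead): {} — 0.
Only in cfd0's history (behind): {21a8, 797a, a34a, b2de, cfd0, d935} — 6.

0 ahead, 6 behind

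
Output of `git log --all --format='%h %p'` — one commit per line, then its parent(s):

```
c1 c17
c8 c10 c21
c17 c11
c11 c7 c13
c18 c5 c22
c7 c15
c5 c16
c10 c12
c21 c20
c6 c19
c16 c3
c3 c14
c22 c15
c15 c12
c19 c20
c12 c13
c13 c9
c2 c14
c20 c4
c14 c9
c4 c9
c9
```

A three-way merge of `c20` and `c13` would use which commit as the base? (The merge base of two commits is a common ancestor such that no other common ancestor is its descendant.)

Ancestors of c20: {c20, c4, c9}.
Ancestors of c13: {c13, c9}.
Common ancestors: {c9}.
The only common ancestor is c9, so it is the merge base.

c9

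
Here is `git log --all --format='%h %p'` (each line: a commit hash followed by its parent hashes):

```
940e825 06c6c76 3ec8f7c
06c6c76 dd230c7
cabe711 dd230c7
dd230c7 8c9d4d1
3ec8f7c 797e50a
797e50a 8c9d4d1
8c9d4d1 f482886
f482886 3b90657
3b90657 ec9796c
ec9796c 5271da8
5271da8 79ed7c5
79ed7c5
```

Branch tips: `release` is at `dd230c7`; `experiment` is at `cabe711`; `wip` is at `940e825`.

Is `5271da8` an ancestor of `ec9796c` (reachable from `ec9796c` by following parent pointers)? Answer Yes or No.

Yes

Ancestors of ec9796c (commits reachable by following parents): {5271da8, 79ed7c5, ec9796c}.
5271da8 is in that set, so it is an ancestor of ec9796c.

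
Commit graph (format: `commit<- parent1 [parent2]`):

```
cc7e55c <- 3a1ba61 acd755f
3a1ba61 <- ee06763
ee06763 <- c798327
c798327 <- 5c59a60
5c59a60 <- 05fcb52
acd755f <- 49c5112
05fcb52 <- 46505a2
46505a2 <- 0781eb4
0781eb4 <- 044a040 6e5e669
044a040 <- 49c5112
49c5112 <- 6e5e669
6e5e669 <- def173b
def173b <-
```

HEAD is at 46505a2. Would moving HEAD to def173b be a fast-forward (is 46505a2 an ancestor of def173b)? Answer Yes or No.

No

A fast-forward from 46505a2 to def173b is possible iff 46505a2 is an ancestor of def173b.
Ancestors of def173b: {def173b}.
46505a2 is not among them, so fast-forward is not possible.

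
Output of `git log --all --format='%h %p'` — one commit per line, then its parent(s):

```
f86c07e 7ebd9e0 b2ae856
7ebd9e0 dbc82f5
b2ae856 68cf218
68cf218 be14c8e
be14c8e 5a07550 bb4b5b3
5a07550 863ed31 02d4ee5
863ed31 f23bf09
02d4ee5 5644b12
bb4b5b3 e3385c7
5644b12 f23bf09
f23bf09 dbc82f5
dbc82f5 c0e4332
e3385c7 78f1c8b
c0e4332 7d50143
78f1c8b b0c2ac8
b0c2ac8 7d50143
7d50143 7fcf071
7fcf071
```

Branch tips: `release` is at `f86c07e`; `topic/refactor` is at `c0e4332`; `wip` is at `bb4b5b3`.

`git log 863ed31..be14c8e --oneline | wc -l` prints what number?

8

Reachable from be14c8e: {02d4ee5, 5644b12, 5a07550, 78f1c8b, 7d50143, 7fcf071, 863ed31, b0c2ac8, bb4b5b3, be14c8e, c0e4332, dbc82f5, e3385c7, f23bf09}.
Reachable from 863ed31: {7d50143, 7fcf071, 863ed31, c0e4332, dbc82f5, f23bf09}.
In be14c8e's history but not 863ed31's: {02d4ee5, 5644b12, 5a07550, 78f1c8b, b0c2ac8, bb4b5b3, be14c8e, e3385c7} — 8 commits.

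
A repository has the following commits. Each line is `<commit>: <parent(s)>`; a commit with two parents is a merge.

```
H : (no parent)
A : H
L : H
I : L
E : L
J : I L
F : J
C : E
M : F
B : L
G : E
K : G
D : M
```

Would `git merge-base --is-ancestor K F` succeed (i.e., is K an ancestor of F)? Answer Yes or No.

No

Ancestors of F: {F, H, I, J, L}.
K is not in that set, so it is not an ancestor of F.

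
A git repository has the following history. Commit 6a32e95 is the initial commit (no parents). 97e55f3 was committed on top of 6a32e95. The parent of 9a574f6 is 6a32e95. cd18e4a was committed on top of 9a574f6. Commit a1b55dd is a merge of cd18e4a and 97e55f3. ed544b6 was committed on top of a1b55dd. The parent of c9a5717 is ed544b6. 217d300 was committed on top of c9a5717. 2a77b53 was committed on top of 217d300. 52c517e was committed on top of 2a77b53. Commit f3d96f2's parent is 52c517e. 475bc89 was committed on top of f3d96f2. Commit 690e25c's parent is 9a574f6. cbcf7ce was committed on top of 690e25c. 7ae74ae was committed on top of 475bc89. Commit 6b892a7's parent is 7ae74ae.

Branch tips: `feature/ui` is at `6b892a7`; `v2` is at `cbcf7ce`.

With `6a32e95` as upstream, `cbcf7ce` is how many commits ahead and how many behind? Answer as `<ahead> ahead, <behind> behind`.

3 ahead, 0 behind

Reachable from cbcf7ce: {690e25c, 6a32e95, 9a574f6, cbcf7ce}.
Reachable from 6a32e95: {6a32e95}.
Only in cbcf7ce's history (ahead): {690e25c, 9a574f6, cbcf7ce} — 3.
Only in 6a32e95's history (behind): {} — 0.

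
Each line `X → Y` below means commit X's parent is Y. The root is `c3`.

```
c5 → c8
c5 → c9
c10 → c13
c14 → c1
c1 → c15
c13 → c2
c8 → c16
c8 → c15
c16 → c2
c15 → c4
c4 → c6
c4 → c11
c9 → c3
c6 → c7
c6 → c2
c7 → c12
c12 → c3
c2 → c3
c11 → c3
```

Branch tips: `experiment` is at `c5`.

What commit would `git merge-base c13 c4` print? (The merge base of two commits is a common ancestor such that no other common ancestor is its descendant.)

Ancestors of c13: {c13, c2, c3}.
Ancestors of c4: {c11, c12, c2, c3, c4, c6, c7}.
Common ancestors: {c2, c3}.
Among these, c2 is not an ancestor of any other common ancestor — it is the merge base.

c2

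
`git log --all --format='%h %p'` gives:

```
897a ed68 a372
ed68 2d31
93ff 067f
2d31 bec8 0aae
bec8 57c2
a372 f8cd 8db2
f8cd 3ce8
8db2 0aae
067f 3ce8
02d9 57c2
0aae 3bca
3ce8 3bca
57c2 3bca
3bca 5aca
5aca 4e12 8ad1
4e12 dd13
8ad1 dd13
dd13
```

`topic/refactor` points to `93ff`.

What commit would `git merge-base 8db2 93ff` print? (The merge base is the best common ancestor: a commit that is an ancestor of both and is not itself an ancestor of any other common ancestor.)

Ancestors of 8db2: {0aae, 3bca, 4e12, 5aca, 8ad1, 8db2, dd13}.
Ancestors of 93ff: {067f, 3bca, 3ce8, 4e12, 5aca, 8ad1, 93ff, dd13}.
Common ancestors: {3bca, 4e12, 5aca, 8ad1, dd13}.
Among these, 3bca is not an ancestor of any other common ancestor — it is the merge base.

3bca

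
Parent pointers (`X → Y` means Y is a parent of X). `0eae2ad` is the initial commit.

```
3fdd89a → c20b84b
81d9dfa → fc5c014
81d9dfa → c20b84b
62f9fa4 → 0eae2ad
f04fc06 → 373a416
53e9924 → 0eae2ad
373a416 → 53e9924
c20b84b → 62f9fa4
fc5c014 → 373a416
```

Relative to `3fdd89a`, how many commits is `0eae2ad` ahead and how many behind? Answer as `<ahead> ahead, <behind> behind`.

0 ahead, 3 behind

Reachable from 0eae2ad: {0eae2ad}.
Reachable from 3fdd89a: {0eae2ad, 3fdd89a, 62f9fa4, c20b84b}.
Only in 0eae2ad's history (ahead): {} — 0.
Only in 3fdd89a's history (behind): {3fdd89a, 62f9fa4, c20b84b} — 3.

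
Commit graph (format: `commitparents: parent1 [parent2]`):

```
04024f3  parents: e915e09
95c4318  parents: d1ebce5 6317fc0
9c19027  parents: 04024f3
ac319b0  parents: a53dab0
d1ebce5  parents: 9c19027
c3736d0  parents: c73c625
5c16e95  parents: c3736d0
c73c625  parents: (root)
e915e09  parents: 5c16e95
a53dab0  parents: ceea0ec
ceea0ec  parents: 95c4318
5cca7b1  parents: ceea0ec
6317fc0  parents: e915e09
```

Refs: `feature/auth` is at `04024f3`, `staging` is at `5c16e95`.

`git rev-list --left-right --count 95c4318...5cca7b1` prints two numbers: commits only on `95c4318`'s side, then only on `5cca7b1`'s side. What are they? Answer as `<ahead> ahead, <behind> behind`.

Reachable from 95c4318: {04024f3, 5c16e95, 6317fc0, 95c4318, 9c19027, c3736d0, c73c625, d1ebce5, e915e09}.
Reachable from 5cca7b1: {04024f3, 5c16e95, 5cca7b1, 6317fc0, 95c4318, 9c19027, c3736d0, c73c625, ceea0ec, d1ebce5, e915e09}.
Only in 95c4318's history (ahead): {} — 0.
Only in 5cca7b1's history (behind): {5cca7b1, ceea0ec} — 2.

0 ahead, 2 behind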